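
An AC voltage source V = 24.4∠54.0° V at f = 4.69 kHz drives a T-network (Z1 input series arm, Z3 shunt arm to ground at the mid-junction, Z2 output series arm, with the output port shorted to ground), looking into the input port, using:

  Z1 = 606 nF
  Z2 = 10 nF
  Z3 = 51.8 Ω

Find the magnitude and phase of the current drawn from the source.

Step 1 — Angular frequency: ω = 2π·f = 2π·4690 = 2.947e+04 rad/s.
Step 2 — Component impedances:
  Z1: Z = 1/(jωC) = -j/(ω·C) = 0 - j56 Ω
  Z2: Z = 1/(jωC) = -j/(ω·C) = 0 - j3393 Ω
  Z3: Z = R = 51.8 Ω
Step 3 — With the output port shorted to ground, the output series arm Z2 runs from the junction to ground; the shunt arm Z3 also runs from the junction to ground. They appear in parallel: Z3 || Z2 = 51.79 - j0.7905 Ω.
Step 4 — Series with input arm Z1: Z_in = Z1 + (Z3 || Z2) = 51.79 - j56.79 Ω = 76.86∠-47.6° Ω.
Step 5 — Source phasor: V = 24.4∠54.0° V = 14.34 + j19.74 V.
Step 6 — Ohm's law: I = V / Z_total = (14.34 + j19.74) / (51.79 - j56.79) = -0.06404 + j0.3109 A.
Step 7 — Convert to polar: |I| = 0.3175 A, ∠I = 101.6°.

I = 0.3175∠101.6° A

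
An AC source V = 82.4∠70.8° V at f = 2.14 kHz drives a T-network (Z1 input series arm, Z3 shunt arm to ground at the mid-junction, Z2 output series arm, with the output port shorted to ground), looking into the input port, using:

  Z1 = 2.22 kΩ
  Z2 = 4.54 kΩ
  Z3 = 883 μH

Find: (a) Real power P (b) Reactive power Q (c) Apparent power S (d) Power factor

Step 1 — Angular frequency: ω = 2π·f = 2π·2140 = 1.345e+04 rad/s.
Step 2 — Component impedances:
  Z1: Z = R = 2220 Ω
  Z2: Z = R = 4540 Ω
  Z3: Z = jωL = j·1.345e+04·0.000883 = 0 + j11.87 Ω
Step 3 — With the output port shorted to ground, the output series arm Z2 runs from the junction to ground; the shunt arm Z3 also runs from the junction to ground. They appear in parallel: Z3 || Z2 = 0.03105 + j11.87 Ω.
Step 4 — Series with input arm Z1: Z_in = Z1 + (Z3 || Z2) = 2220 + j11.87 Ω = 2220∠0.3° Ω.
Step 5 — Source phasor: V = 82.4∠70.8° V = 27.1 + j77.82 V.
Step 6 — Current: I = V / Z = 0.01239 + j0.03499 A = 0.03712∠70.5° A.
Step 7 — Complex power: S = V·I* = 3.058 + j0.01636 VA.
Step 8 — Real power: P = Re(S) = 3.058 W.
Step 9 — Reactive power: Q = Im(S) = 0.01636 VAR.
Step 10 — Apparent power: |S| = 3.058 VA.
Step 11 — Power factor: PF = P/|S| = 1 (lagging).

(a) P = 3.058 W  (b) Q = 0.01636 VAR  (c) S = 3.058 VA  (d) PF = 1 (lagging)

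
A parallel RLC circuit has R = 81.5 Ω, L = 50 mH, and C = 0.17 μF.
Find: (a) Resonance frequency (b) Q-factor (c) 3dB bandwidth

Step 1 — Resonance: ω₀ = 1/√(LC) = 1/√(0.05·1.7e-07) = 1.085e+04 rad/s.
Step 2 — f₀ = ω₀/(2π) = 1726 Hz.
Step 3 — Parallel Q: Q = R/(ω₀L) = 81.5/(1.085e+04·0.05) = 0.1503.
Step 4 — Bandwidth: Δω = ω₀/Q = 7.218e+04 rad/s; BW = Δω/(2π) = 1.149e+04 Hz.

(a) f₀ = 1726 Hz  (b) Q = 0.1503  (c) BW = 1.149e+04 Hz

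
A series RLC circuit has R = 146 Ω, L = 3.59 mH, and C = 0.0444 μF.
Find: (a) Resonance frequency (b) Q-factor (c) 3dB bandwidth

Step 1 — Resonance condition Im(Z)=0 gives ω₀ = 1/√(LC).
Step 2 — ω₀ = 1/√(0.00359·4.44e-08) = 7.921e+04 rad/s.
Step 3 — f₀ = ω₀/(2π) = 1.261e+04 Hz.
Step 4 — Series Q: Q = ω₀L/R = 7.921e+04·0.00359/146 = 1.948.
Step 5 — 3dB bandwidth: Δω = ω₀/Q = 4.067e+04 rad/s; BW = Δω/(2π) = 6473 Hz.

(a) f₀ = 1.261e+04 Hz  (b) Q = 1.948  (c) BW = 6473 Hz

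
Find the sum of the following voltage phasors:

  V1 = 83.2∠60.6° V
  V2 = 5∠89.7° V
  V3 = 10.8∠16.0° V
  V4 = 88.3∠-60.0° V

Step 1 — Convert each phasor to rectangular form:
  V1 = 83.2·(cos(60.6°) + j·sin(60.6°)) = 40.84 + j72.48 V
  V2 = 5·(cos(89.7°) + j·sin(89.7°)) = 0.02618 + j5 V
  V3 = 10.8·(cos(16.0°) + j·sin(16.0°)) = 10.38 + j2.977 V
  V4 = 88.3·(cos(-60.0°) + j·sin(-60.0°)) = 44.15 - j76.47 V
Step 2 — Sum components: V_total = 95.4 + j3.992 V.
Step 3 — Convert to polar: |V_total| = 95.48 V, ∠V_total = 2.4°.

V_total = 95.48∠2.4° V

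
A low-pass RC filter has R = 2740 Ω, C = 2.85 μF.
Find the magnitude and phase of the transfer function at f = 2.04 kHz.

Step 1 — Angular frequency: ω = 2π·2040 = 1.282e+04 rad/s.
Step 2 — Transfer function: H(jω) = 1/(1 + jωRC).
Step 3 — Denominator: 1 + jωRC = 1 + j·1.282e+04·2740·2.85e-06 = 1 + j100.1.
Step 4 — H = 9.98e-05 - j0.00999.
Step 5 — Magnitude: |H| = 0.00999 (-40.0 dB); phase: φ = -89.4°.

|H| = 0.00999 (-40.0 dB), φ = -89.4°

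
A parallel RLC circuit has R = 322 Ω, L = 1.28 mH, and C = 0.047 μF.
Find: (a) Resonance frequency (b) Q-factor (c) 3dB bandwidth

Step 1 — Resonance: ω₀ = 1/√(LC) = 1/√(0.00128·4.7e-08) = 1.289e+05 rad/s.
Step 2 — f₀ = ω₀/(2π) = 2.052e+04 Hz.
Step 3 — Parallel Q: Q = R/(ω₀L) = 322/(1.289e+05·0.00128) = 1.951.
Step 4 — Bandwidth: Δω = ω₀/Q = 6.608e+04 rad/s; BW = Δω/(2π) = 1.052e+04 Hz.

(a) f₀ = 2.052e+04 Hz  (b) Q = 1.951  (c) BW = 1.052e+04 Hz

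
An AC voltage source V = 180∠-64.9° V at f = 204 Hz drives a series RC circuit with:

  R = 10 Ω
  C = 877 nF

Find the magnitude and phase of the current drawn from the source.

Step 1 — Angular frequency: ω = 2π·f = 2π·204 = 1282 rad/s.
Step 2 — Component impedances:
  R: Z = R = 10 Ω
  C: Z = 1/(jωC) = -j/(ω·C) = 0 - j889.6 Ω
Step 3 — Series combination: Z_total = R + C = 10 - j889.6 Ω = 889.6∠-89.4° Ω.
Step 4 — Source phasor: V = 180∠-64.9° V = 76.36 - j163 V.
Step 5 — Ohm's law: I = V / Z_total = (76.36 - j163) / (10 - j889.6) = 0.1842 + j0.08376 A.
Step 6 — Convert to polar: |I| = 0.2023 A, ∠I = 24.5°.

I = 0.2023∠24.5° A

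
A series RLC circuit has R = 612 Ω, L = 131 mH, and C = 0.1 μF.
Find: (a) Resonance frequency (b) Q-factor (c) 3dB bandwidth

Step 1 — Resonance condition Im(Z)=0 gives ω₀ = 1/√(LC).
Step 2 — ω₀ = 1/√(0.131·1e-07) = 8737 rad/s.
Step 3 — f₀ = ω₀/(2π) = 1391 Hz.
Step 4 — Series Q: Q = ω₀L/R = 8737·0.131/612 = 1.87.
Step 5 — 3dB bandwidth: Δω = ω₀/Q = 4672 rad/s; BW = Δω/(2π) = 743.5 Hz.

(a) f₀ = 1391 Hz  (b) Q = 1.87  (c) BW = 743.5 Hz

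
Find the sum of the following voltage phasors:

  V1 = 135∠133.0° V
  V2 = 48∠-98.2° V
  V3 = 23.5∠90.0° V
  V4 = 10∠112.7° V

Step 1 — Convert each phasor to rectangular form:
  V1 = 135·(cos(133.0°) + j·sin(133.0°)) = -92.07 + j98.73 V
  V2 = 48·(cos(-98.2°) + j·sin(-98.2°)) = -6.846 - j47.51 V
  V3 = 23.5·(cos(90.0°) + j·sin(90.0°)) = 0 + j23.5 V
  V4 = 10·(cos(112.7°) + j·sin(112.7°)) = -3.859 + j9.225 V
Step 2 — Sum components: V_total = -102.8 + j83.95 V.
Step 3 — Convert to polar: |V_total| = 132.7 V, ∠V_total = 140.8°.

V_total = 132.7∠140.8° V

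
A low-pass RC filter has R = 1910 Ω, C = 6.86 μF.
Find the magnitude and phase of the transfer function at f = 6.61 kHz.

Step 1 — Angular frequency: ω = 2π·6610 = 4.153e+04 rad/s.
Step 2 — Transfer function: H(jω) = 1/(1 + jωRC).
Step 3 — Denominator: 1 + jωRC = 1 + j·4.153e+04·1910·6.86e-06 = 1 + j544.2.
Step 4 — H = 3.377e-06 - j0.001838.
Step 5 — Magnitude: |H| = 0.001838 (-54.7 dB); phase: φ = -89.9°.

|H| = 0.001838 (-54.7 dB), φ = -89.9°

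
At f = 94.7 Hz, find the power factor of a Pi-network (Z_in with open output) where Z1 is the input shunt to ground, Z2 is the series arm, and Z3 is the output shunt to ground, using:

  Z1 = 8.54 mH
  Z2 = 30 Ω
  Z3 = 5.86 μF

Step 1 — Angular frequency: ω = 2π·f = 2π·94.7 = 595 rad/s.
Step 2 — Component impedances:
  Z1: Z = jωL = j·595·0.00854 = 0 + j5.081 Ω
  Z2: Z = R = 30 Ω
  Z3: Z = 1/(jωC) = -j/(ω·C) = 0 - j286.8 Ω
Step 3 — With open output, the series arm Z2 and the output shunt Z3 appear in series to ground: Z2 + Z3 = 30 - j286.8 Ω.
Step 4 — Parallel with input shunt Z1: Z_in = Z1 || (Z2 + Z3) = 0.009651 + j5.172 Ω = 5.172∠89.9° Ω.
Step 5 — Power factor: PF = cos(φ) = Re(Z)/|Z| = 0.009651/5.172 = 0.001866.
Step 6 — Type: Im(Z) = 5.172 ⇒ lagging (phase φ = 89.9°).

PF = 0.001866 (lagging, φ = 89.9°)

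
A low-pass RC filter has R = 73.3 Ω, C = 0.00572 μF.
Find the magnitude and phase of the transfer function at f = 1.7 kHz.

Step 1 — Angular frequency: ω = 2π·1700 = 1.068e+04 rad/s.
Step 2 — Transfer function: H(jω) = 1/(1 + jωRC).
Step 3 — Denominator: 1 + jωRC = 1 + j·1.068e+04·73.3·5.72e-09 = 1 + j0.004478.
Step 4 — H = 1 - j0.004478.
Step 5 — Magnitude: |H| = 1 (-0.0 dB); phase: φ = -0.3°.

|H| = 1 (-0.0 dB), φ = -0.3°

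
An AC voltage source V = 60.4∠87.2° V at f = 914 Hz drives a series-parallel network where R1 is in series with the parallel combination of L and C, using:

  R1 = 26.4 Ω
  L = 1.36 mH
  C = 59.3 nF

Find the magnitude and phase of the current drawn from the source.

Step 1 — Angular frequency: ω = 2π·f = 2π·914 = 5743 rad/s.
Step 2 — Component impedances:
  R1: Z = R = 26.4 Ω
  L: Z = jωL = j·5743·0.00136 = 0 + j7.81 Ω
  C: Z = 1/(jωC) = -j/(ω·C) = 0 - j2936 Ω
Step 3 — Parallel branch: L || C = 1/(1/L + 1/C) = 0 + j7.831 Ω.
Step 4 — Series with R1: Z_total = R1 + (L || C) = 26.4 + j7.831 Ω = 27.54∠16.5° Ω.
Step 5 — Source phasor: V = 60.4∠87.2° V = 2.951 + j60.33 V.
Step 6 — Ohm's law: I = V / Z_total = (2.951 + j60.33) / (26.4 + j7.831) = 0.7258 + j2.07 A.
Step 7 — Convert to polar: |I| = 2.193 A, ∠I = 70.7°.

I = 2.193∠70.7° A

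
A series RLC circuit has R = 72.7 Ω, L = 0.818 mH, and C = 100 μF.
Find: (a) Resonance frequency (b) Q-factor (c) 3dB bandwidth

Step 1 — Resonance: ω₀ = 1/√(LC) = 1/√(0.000818·0.0001) = 3496 rad/s.
Step 2 — f₀ = ω₀/(2π) = 556.5 Hz.
Step 3 — Series Q: Q = ω₀L/R = 3496·0.000818/72.7 = 0.03934.
Step 4 — Bandwidth: Δω = ω₀/Q = 8.888e+04 rad/s; BW = Δω/(2π) = 1.414e+04 Hz.

(a) f₀ = 556.5 Hz  (b) Q = 0.03934  (c) BW = 1.414e+04 Hz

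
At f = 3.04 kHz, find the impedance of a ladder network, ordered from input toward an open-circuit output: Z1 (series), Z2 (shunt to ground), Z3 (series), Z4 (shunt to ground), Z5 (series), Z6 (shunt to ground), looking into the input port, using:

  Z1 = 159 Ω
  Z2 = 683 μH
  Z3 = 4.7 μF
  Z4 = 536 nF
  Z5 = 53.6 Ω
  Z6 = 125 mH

Step 1 — Angular frequency: ω = 2π·f = 2π·3040 = 1.91e+04 rad/s.
Step 2 — Component impedances:
  Z1: Z = R = 159 Ω
  Z2: Z = jωL = j·1.91e+04·0.000683 = 0 + j13.05 Ω
  Z3: Z = 1/(jωC) = -j/(ω·C) = 0 - j11.14 Ω
  Z4: Z = 1/(jωC) = -j/(ω·C) = 0 - j97.67 Ω
  Z5: Z = R = 53.6 Ω
  Z6: Z = jωL = j·1.91e+04·0.125 = 0 + j2388 Ω
Step 3 — Ladder network (open output): work backward from the far end, alternating series and parallel combinations. Z_in = 159 + j14.75 Ω = 159.7∠5.3° Ω.

Z = 159 + j14.75 Ω = 159.7∠5.3° Ω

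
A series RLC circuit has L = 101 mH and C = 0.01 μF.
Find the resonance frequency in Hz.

Step 1 — Resonance condition Im(Z)=0 gives ω₀ = 1/√(LC).
Step 2 — ω₀ = 1/√(0.101·1e-08) = 3.147e+04 rad/s.
Step 3 — f₀ = ω₀/(2π) = 5008 Hz.

f₀ = 5008 Hz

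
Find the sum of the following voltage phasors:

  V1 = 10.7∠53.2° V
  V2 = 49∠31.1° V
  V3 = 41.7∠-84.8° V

Step 1 — Convert each phasor to rectangular form:
  V1 = 10.7·(cos(53.2°) + j·sin(53.2°)) = 6.41 + j8.568 V
  V2 = 49·(cos(31.1°) + j·sin(31.1°)) = 41.96 + j25.31 V
  V3 = 41.7·(cos(-84.8°) + j·sin(-84.8°)) = 3.779 - j41.53 V
Step 2 — Sum components: V_total = 52.15 - j7.65 V.
Step 3 — Convert to polar: |V_total| = 52.7 V, ∠V_total = -8.3°.

V_total = 52.7∠-8.3° V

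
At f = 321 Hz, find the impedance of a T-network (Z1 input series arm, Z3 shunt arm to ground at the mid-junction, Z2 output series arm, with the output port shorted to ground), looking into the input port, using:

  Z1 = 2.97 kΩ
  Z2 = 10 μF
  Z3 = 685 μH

Step 1 — Angular frequency: ω = 2π·f = 2π·321 = 2017 rad/s.
Step 2 — Component impedances:
  Z1: Z = R = 2970 Ω
  Z2: Z = 1/(jωC) = -j/(ω·C) = 0 - j49.58 Ω
  Z3: Z = jωL = j·2017·0.000685 = 0 + j1.382 Ω
Step 3 — With the output port shorted to ground, the output series arm Z2 runs from the junction to ground; the shunt arm Z3 also runs from the junction to ground. They appear in parallel: Z3 || Z2 = 0 + j1.421 Ω.
Step 4 — Series with input arm Z1: Z_in = Z1 + (Z3 || Z2) = 2970 + j1.421 Ω = 2970∠0.0° Ω.

Z = 2970 + j1.421 Ω = 2970∠0.0° Ω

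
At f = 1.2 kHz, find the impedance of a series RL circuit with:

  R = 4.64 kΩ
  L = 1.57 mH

Step 1 — Angular frequency: ω = 2π·f = 2π·1200 = 7540 rad/s.
Step 2 — Component impedances:
  R: Z = R = 4640 Ω
  L: Z = jωL = j·7540·0.00157 = 0 + j11.84 Ω
Step 3 — Series combination: Z_total = R + L = 4640 + j11.84 Ω = 4640∠0.1° Ω.

Z = 4640 + j11.84 Ω = 4640∠0.1° Ω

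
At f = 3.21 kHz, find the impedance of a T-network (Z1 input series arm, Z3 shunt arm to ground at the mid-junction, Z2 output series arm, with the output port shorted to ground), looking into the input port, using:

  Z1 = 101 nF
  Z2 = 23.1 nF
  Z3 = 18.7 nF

Step 1 — Angular frequency: ω = 2π·f = 2π·3210 = 2.017e+04 rad/s.
Step 2 — Component impedances:
  Z1: Z = 1/(jωC) = -j/(ω·C) = 0 - j490.9 Ω
  Z2: Z = 1/(jωC) = -j/(ω·C) = 0 - j2146 Ω
  Z3: Z = 1/(jωC) = -j/(ω·C) = 0 - j2651 Ω
Step 3 — With the output port shorted to ground, the output series arm Z2 runs from the junction to ground; the shunt arm Z3 also runs from the junction to ground. They appear in parallel: Z3 || Z2 = 0 - j1186 Ω.
Step 4 — Series with input arm Z1: Z_in = Z1 + (Z3 || Z2) = 0 - j1677 Ω = 1677∠-90.0° Ω.

Z = 0 - j1677 Ω = 1677∠-90.0° Ω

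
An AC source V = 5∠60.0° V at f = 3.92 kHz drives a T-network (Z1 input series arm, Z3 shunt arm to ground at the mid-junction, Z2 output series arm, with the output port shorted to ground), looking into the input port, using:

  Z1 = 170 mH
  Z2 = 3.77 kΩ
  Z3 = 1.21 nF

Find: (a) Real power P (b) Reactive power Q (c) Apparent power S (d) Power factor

Step 1 — Angular frequency: ω = 2π·f = 2π·3920 = 2.463e+04 rad/s.
Step 2 — Component impedances:
  Z1: Z = jωL = j·2.463e+04·0.17 = 0 + j4187 Ω
  Z2: Z = R = 3770 Ω
  Z3: Z = 1/(jωC) = -j/(ω·C) = 0 - j3.355e+04 Ω
Step 3 — With the output port shorted to ground, the output series arm Z2 runs from the junction to ground; the shunt arm Z3 also runs from the junction to ground. They appear in parallel: Z3 || Z2 = 3723 - j418.3 Ω.
Step 4 — Series with input arm Z1: Z_in = Z1 + (Z3 || Z2) = 3723 + j3769 Ω = 5298∠45.4° Ω.
Step 5 — Source phasor: V = 5∠60.0° V = 2.5 + j4.33 V.
Step 6 — Current: I = V / Z = 0.0009131 + j0.0002387 A = 0.0009438∠14.6° A.
Step 7 — Complex power: S = V·I* = 0.003316 + j0.003357 VA.
Step 8 — Real power: P = Re(S) = 0.003316 W.
Step 9 — Reactive power: Q = Im(S) = 0.003357 VAR.
Step 10 — Apparent power: |S| = 0.004719 VA.
Step 11 — Power factor: PF = P/|S| = 0.7028 (lagging).

(a) P = 0.003316 W  (b) Q = 0.003357 VAR  (c) S = 0.004719 VA  (d) PF = 0.7028 (lagging)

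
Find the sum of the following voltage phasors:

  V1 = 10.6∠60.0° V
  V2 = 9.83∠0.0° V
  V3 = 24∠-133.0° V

Step 1 — Convert each phasor to rectangular form:
  V1 = 10.6·(cos(60.0°) + j·sin(60.0°)) = 5.3 + j9.18 V
  V2 = 9.83·(cos(0.0°) + j·sin(0.0°)) = 9.83 V
  V3 = 24·(cos(-133.0°) + j·sin(-133.0°)) = -16.37 - j17.55 V
Step 2 — Sum components: V_total = -1.238 - j8.373 V.
Step 3 — Convert to polar: |V_total| = 8.464 V, ∠V_total = -98.4°.

V_total = 8.464∠-98.4° V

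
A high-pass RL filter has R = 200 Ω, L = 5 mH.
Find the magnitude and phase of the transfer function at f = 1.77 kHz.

Step 1 — Angular frequency: ω = 2π·1770 = 1.112e+04 rad/s.
Step 2 — Transfer function: H(jω) = jωL/(R + jωL).
Step 3 — Numerator jωL = j·55.61; denominator R + jωL = 200 + j55.61.
Step 4 — H = 0.07175 + j0.2581.
Step 5 — Magnitude: |H| = 0.2679 (-11.4 dB); phase: φ = 74.5°.

|H| = 0.2679 (-11.4 dB), φ = 74.5°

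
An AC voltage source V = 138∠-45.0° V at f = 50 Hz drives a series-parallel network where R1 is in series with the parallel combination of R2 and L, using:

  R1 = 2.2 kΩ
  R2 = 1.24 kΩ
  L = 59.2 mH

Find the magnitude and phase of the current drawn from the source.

Step 1 — Angular frequency: ω = 2π·f = 2π·50 = 314.2 rad/s.
Step 2 — Component impedances:
  R1: Z = R = 2200 Ω
  R2: Z = R = 1240 Ω
  L: Z = jωL = j·314.2·0.0592 = 0 + j18.6 Ω
Step 3 — Parallel branch: R2 || L = 1/(1/R2 + 1/L) = 0.2789 + j18.59 Ω.
Step 4 — Series with R1: Z_total = R1 + (R2 || L) = 2200 + j18.59 Ω = 2200∠0.5° Ω.
Step 5 — Source phasor: V = 138∠-45.0° V = 97.58 - j97.58 V.
Step 6 — Ohm's law: I = V / Z_total = (97.58 - j97.58) / (2200 + j18.59) = 0.04397 - j0.04472 A.
Step 7 — Convert to polar: |I| = 0.06272 A, ∠I = -45.5°.

I = 0.06272∠-45.5° A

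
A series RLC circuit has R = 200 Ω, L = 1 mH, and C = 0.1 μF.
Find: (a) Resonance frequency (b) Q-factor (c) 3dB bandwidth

Step 1 — Resonance condition Im(Z)=0 gives ω₀ = 1/√(LC).
Step 2 — ω₀ = 1/√(0.001·1e-07) = 1e+05 rad/s.
Step 3 — f₀ = ω₀/(2π) = 1.592e+04 Hz.
Step 4 — Series Q: Q = ω₀L/R = 1e+05·0.001/200 = 0.5.
Step 5 — 3dB bandwidth: Δω = ω₀/Q = 2e+05 rad/s; BW = Δω/(2π) = 3.183e+04 Hz.

(a) f₀ = 1.592e+04 Hz  (b) Q = 0.5  (c) BW = 3.183e+04 Hz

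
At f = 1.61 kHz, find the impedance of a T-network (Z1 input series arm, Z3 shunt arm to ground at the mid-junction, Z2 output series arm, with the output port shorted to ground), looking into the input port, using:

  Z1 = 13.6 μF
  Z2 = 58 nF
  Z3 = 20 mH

Step 1 — Angular frequency: ω = 2π·f = 2π·1610 = 1.012e+04 rad/s.
Step 2 — Component impedances:
  Z1: Z = 1/(jωC) = -j/(ω·C) = 0 - j7.269 Ω
  Z2: Z = 1/(jωC) = -j/(ω·C) = 0 - j1704 Ω
  Z3: Z = jωL = j·1.012e+04·0.02 = 0 + j202.3 Ω
Step 3 — With the output port shorted to ground, the output series arm Z2 runs from the junction to ground; the shunt arm Z3 also runs from the junction to ground. They appear in parallel: Z3 || Z2 = 0 + j229.6 Ω.
Step 4 — Series with input arm Z1: Z_in = Z1 + (Z3 || Z2) = 0 + j222.3 Ω = 222.3∠90.0° Ω.

Z = 0 + j222.3 Ω = 222.3∠90.0° Ω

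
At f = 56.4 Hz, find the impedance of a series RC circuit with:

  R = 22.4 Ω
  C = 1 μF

Step 1 — Angular frequency: ω = 2π·f = 2π·56.4 = 354.4 rad/s.
Step 2 — Component impedances:
  R: Z = R = 22.4 Ω
  C: Z = 1/(jωC) = -j/(ω·C) = 0 - j2822 Ω
Step 3 — Series combination: Z_total = R + C = 22.4 - j2822 Ω = 2822∠-89.5° Ω.

Z = 22.4 - j2822 Ω = 2822∠-89.5° Ω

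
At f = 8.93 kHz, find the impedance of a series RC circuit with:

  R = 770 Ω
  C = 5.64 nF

Step 1 — Angular frequency: ω = 2π·f = 2π·8930 = 5.611e+04 rad/s.
Step 2 — Component impedances:
  R: Z = R = 770 Ω
  C: Z = 1/(jωC) = -j/(ω·C) = 0 - j3160 Ω
Step 3 — Series combination: Z_total = R + C = 770 - j3160 Ω = 3252∠-76.3° Ω.

Z = 770 - j3160 Ω = 3252∠-76.3° Ω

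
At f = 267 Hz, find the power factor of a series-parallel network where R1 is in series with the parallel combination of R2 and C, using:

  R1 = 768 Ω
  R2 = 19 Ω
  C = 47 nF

Step 1 — Angular frequency: ω = 2π·f = 2π·267 = 1678 rad/s.
Step 2 — Component impedances:
  R1: Z = R = 768 Ω
  R2: Z = R = 19 Ω
  C: Z = 1/(jωC) = -j/(ω·C) = 0 - j1.268e+04 Ω
Step 3 — Parallel branch: R2 || C = 1/(1/R2 + 1/C) = 19 - j0.02846 Ω.
Step 4 — Series with R1: Z_total = R1 + (R2 || C) = 787 - j0.02846 Ω = 787∠-0.0° Ω.
Step 5 — Power factor: PF = cos(φ) = Re(Z)/|Z| = 787/787 = 1.
Step 6 — Type: Im(Z) = -0.02846 ⇒ leading (phase φ = -0.0°).

PF = 1 (leading, φ = -0.0°)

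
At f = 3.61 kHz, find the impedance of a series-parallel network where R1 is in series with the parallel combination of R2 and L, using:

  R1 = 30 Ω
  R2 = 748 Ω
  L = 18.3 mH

Step 1 — Angular frequency: ω = 2π·f = 2π·3610 = 2.268e+04 rad/s.
Step 2 — Component impedances:
  R1: Z = R = 30 Ω
  R2: Z = R = 748 Ω
  L: Z = jωL = j·2.268e+04·0.0183 = 0 + j415.1 Ω
Step 3 — Parallel branch: R2 || L = 1/(1/R2 + 1/L) = 176.1 + j317.4 Ω.
Step 4 — Series with R1: Z_total = R1 + (R2 || L) = 206.1 + j317.4 Ω = 378.4∠57.0° Ω.

Z = 206.1 + j317.4 Ω = 378.4∠57.0° Ω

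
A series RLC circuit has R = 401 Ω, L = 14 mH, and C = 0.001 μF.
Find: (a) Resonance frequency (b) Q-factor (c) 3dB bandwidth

Step 1 — Resonance: ω₀ = 1/√(LC) = 1/√(0.014·1e-09) = 2.673e+05 rad/s.
Step 2 — f₀ = ω₀/(2π) = 4.254e+04 Hz.
Step 3 — Series Q: Q = ω₀L/R = 2.673e+05·0.014/401 = 9.331.
Step 4 — Bandwidth: Δω = ω₀/Q = 2.864e+04 rad/s; BW = Δω/(2π) = 4559 Hz.

(a) f₀ = 4.254e+04 Hz  (b) Q = 9.331  (c) BW = 4559 Hz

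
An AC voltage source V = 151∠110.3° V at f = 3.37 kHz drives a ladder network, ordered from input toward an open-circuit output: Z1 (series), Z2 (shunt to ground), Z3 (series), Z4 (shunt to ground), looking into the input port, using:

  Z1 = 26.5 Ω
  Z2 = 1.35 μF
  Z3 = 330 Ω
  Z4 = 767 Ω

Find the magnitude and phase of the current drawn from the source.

Step 1 — Angular frequency: ω = 2π·f = 2π·3370 = 2.117e+04 rad/s.
Step 2 — Component impedances:
  Z1: Z = R = 26.5 Ω
  Z2: Z = 1/(jωC) = -j/(ω·C) = 0 - j34.98 Ω
  Z3: Z = R = 330 Ω
  Z4: Z = R = 767 Ω
Step 3 — Ladder network (open output): work backward from the far end, alternating series and parallel combinations. Z_in = 27.61 - j34.95 Ω = 44.54∠-51.7° Ω.
Step 4 — Source phasor: V = 151∠110.3° V = -52.39 + j141.6 V.
Step 5 — Ohm's law: I = V / Z_total = (-52.39 + j141.6) / (27.61 - j34.95) = -3.224 + j1.048 A.
Step 6 — Convert to polar: |I| = 3.39 A, ∠I = 162.0°.

I = 3.39∠162.0° A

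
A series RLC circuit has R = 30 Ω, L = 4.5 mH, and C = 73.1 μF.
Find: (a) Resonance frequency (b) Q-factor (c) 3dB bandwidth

Step 1 — Resonance: ω₀ = 1/√(LC) = 1/√(0.0045·7.31e-05) = 1744 rad/s.
Step 2 — f₀ = ω₀/(2π) = 277.5 Hz.
Step 3 — Series Q: Q = ω₀L/R = 1744·0.0045/30 = 0.2615.
Step 4 — Bandwidth: Δω = ω₀/Q = 6667 rad/s; BW = Δω/(2π) = 1061 Hz.

(a) f₀ = 277.5 Hz  (b) Q = 0.2615  (c) BW = 1061 Hz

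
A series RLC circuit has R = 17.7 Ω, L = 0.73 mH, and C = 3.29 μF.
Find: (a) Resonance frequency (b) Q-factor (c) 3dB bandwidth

Step 1 — Resonance: ω₀ = 1/√(LC) = 1/√(0.00073·3.29e-06) = 2.041e+04 rad/s.
Step 2 — f₀ = ω₀/(2π) = 3248 Hz.
Step 3 — Series Q: Q = ω₀L/R = 2.041e+04·0.00073/17.7 = 0.8416.
Step 4 — Bandwidth: Δω = ω₀/Q = 2.425e+04 rad/s; BW = Δω/(2π) = 3859 Hz.

(a) f₀ = 3248 Hz  (b) Q = 0.8416  (c) BW = 3859 Hz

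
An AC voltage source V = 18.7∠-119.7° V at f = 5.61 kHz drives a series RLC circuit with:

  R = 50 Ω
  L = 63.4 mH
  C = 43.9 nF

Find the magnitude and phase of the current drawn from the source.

Step 1 — Angular frequency: ω = 2π·f = 2π·5610 = 3.525e+04 rad/s.
Step 2 — Component impedances:
  R: Z = R = 50 Ω
  L: Z = jωL = j·3.525e+04·0.0634 = 0 + j2235 Ω
  C: Z = 1/(jωC) = -j/(ω·C) = 0 - j646.2 Ω
Step 3 — Series combination: Z_total = R + L + C = 50 + j1589 Ω = 1589∠88.2° Ω.
Step 4 — Source phasor: V = 18.7∠-119.7° V = -9.265 - j16.24 V.
Step 5 — Ohm's law: I = V / Z_total = (-9.265 - j16.24) / (50 + j1589) = -0.0104 + j0.005505 A.
Step 6 — Convert to polar: |I| = 0.01177 A, ∠I = 152.1°.

I = 0.01177∠152.1° A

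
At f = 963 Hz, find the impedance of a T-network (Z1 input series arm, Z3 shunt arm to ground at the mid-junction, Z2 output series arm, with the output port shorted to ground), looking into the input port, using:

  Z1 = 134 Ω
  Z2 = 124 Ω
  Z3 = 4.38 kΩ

Step 1 — Angular frequency: ω = 2π·f = 2π·963 = 6051 rad/s.
Step 2 — Component impedances:
  Z1: Z = R = 134 Ω
  Z2: Z = R = 124 Ω
  Z3: Z = R = 4380 Ω
Step 3 — With the output port shorted to ground, the output series arm Z2 runs from the junction to ground; the shunt arm Z3 also runs from the junction to ground. They appear in parallel: Z3 || Z2 = 120.6 Ω.
Step 4 — Series with input arm Z1: Z_in = Z1 + (Z3 || Z2) = 254.6 Ω = 254.6∠0.0° Ω.

Z = 254.6 Ω = 254.6∠0.0° Ω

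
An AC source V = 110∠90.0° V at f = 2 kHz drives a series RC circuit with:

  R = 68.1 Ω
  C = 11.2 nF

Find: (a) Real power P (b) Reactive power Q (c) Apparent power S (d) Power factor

Step 1 — Angular frequency: ω = 2π·f = 2π·2000 = 1.257e+04 rad/s.
Step 2 — Component impedances:
  R: Z = R = 68.1 Ω
  C: Z = 1/(jωC) = -j/(ω·C) = 0 - j7105 Ω
Step 3 — Series combination: Z_total = R + C = 68.1 - j7105 Ω = 7105∠-89.5° Ω.
Step 4 — Source phasor: V = 110∠90.0° V = 0 + j110 V.
Step 5 — Current: I = V / Z = -0.01548 + j0.0001484 A = 0.01548∠179.5° A.
Step 6 — Complex power: S = V·I* = 0.01632 - j1.703 VA.
Step 7 — Real power: P = Re(S) = 0.01632 W.
Step 8 — Reactive power: Q = Im(S) = -1.703 VAR.
Step 9 — Apparent power: |S| = 1.703 VA.
Step 10 — Power factor: PF = P/|S| = 0.009584 (leading).

(a) P = 0.01632 W  (b) Q = -1.703 VAR  (c) S = 1.703 VA  (d) PF = 0.009584 (leading)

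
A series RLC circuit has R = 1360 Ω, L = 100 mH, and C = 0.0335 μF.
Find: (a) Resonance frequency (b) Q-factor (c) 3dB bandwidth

Step 1 — Resonance condition Im(Z)=0 gives ω₀ = 1/√(LC).
Step 2 — ω₀ = 1/√(0.1·3.35e-08) = 1.728e+04 rad/s.
Step 3 — f₀ = ω₀/(2π) = 2750 Hz.
Step 4 — Series Q: Q = ω₀L/R = 1.728e+04·0.1/1360 = 1.27.
Step 5 — 3dB bandwidth: Δω = ω₀/Q = 1.36e+04 rad/s; BW = Δω/(2π) = 2165 Hz.

(a) f₀ = 2750 Hz  (b) Q = 1.27  (c) BW = 2165 Hz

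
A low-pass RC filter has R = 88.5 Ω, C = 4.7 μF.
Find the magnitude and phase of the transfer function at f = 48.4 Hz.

Step 1 — Angular frequency: ω = 2π·48.4 = 304.1 rad/s.
Step 2 — Transfer function: H(jω) = 1/(1 + jωRC).
Step 3 — Denominator: 1 + jωRC = 1 + j·304.1·88.5·4.7e-06 = 1 + j0.1265.
Step 4 — H = 0.9843 - j0.1245.
Step 5 — Magnitude: |H| = 0.9921 (-0.1 dB); phase: φ = -7.2°.

|H| = 0.9921 (-0.1 dB), φ = -7.2°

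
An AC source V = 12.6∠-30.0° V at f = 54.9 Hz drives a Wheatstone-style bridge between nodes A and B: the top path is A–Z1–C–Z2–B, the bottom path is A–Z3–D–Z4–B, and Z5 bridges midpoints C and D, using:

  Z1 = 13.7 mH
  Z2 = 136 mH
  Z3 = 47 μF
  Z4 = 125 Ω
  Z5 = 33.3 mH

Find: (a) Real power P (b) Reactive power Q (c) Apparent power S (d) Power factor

Step 1 — Angular frequency: ω = 2π·f = 2π·54.9 = 344.9 rad/s.
Step 2 — Component impedances:
  Z1: Z = jωL = j·344.9·0.0137 = 0 + j4.726 Ω
  Z2: Z = jωL = j·344.9·0.136 = 0 + j46.91 Ω
  Z3: Z = 1/(jωC) = -j/(ω·C) = 0 - j61.68 Ω
  Z4: Z = R = 125 Ω
  Z5: Z = jωL = j·344.9·0.0333 = 0 + j11.49 Ω
Step 3 — Bridge requires nodal analysis (the Z5 bridge couples midpoints C and D, so the two paths cannot be reduced to a simple series/parallel combination). Setting node B to ground and injecting 1 A at node A, the 3-node admittance system at A, C, D solves to V_A = Z_AB = 13.48 + j45.52 Ω = 47.47∠73.5° Ω.
Step 4 — Source phasor: V = 12.6∠-30.0° V = 10.91 - j6.3 V.
Step 5 — Current: I = V / Z = -0.06198 - j0.2581 A = 0.2654∠-103.5° A.
Step 6 — Complex power: S = V·I* = 0.9496 + j3.207 VA.
Step 7 — Real power: P = Re(S) = 0.9496 W.
Step 8 — Reactive power: Q = Im(S) = 3.207 VAR.
Step 9 — Apparent power: |S| = 3.344 VA.
Step 10 — Power factor: PF = P/|S| = 0.2839 (lagging).

(a) P = 0.9496 W  (b) Q = 3.207 VAR  (c) S = 3.344 VA  (d) PF = 0.2839 (lagging)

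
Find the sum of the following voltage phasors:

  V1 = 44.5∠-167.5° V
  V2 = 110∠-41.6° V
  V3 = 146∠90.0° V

Step 1 — Convert each phasor to rectangular form:
  V1 = 44.5·(cos(-167.5°) + j·sin(-167.5°)) = -43.45 - j9.632 V
  V2 = 110·(cos(-41.6°) + j·sin(-41.6°)) = 82.26 - j73.03 V
  V3 = 146·(cos(90.0°) + j·sin(90.0°)) = 0 + j146 V
Step 2 — Sum components: V_total = 38.81 + j63.34 V.
Step 3 — Convert to polar: |V_total| = 74.28 V, ∠V_total = 58.5°.

V_total = 74.28∠58.5° V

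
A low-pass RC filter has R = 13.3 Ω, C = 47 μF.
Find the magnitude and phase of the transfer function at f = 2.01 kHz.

Step 1 — Angular frequency: ω = 2π·2010 = 1.263e+04 rad/s.
Step 2 — Transfer function: H(jω) = 1/(1 + jωRC).
Step 3 — Denominator: 1 + jωRC = 1 + j·1.263e+04·13.3·4.7e-05 = 1 + j7.895.
Step 4 — H = 0.01579 - j0.1247.
Step 5 — Magnitude: |H| = 0.1257 (-18.0 dB); phase: φ = -82.8°.

|H| = 0.1257 (-18.0 dB), φ = -82.8°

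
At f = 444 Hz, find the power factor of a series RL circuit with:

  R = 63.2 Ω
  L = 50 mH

Step 1 — Angular frequency: ω = 2π·f = 2π·444 = 2790 rad/s.
Step 2 — Component impedances:
  R: Z = R = 63.2 Ω
  L: Z = jωL = j·2790·0.05 = 0 + j139.5 Ω
Step 3 — Series combination: Z_total = R + L = 63.2 + j139.5 Ω = 153.1∠65.6° Ω.
Step 4 — Power factor: PF = cos(φ) = Re(Z)/|Z| = 63.2/153.14 = 0.4127.
Step 5 — Type: Im(Z) = 139.5 ⇒ lagging (phase φ = 65.6°).

PF = 0.4127 (lagging, φ = 65.6°)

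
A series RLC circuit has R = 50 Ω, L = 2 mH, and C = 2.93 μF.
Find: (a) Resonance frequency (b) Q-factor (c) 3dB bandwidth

Step 1 — Resonance: ω₀ = 1/√(LC) = 1/√(0.002·2.93e-06) = 1.306e+04 rad/s.
Step 2 — f₀ = ω₀/(2π) = 2079 Hz.
Step 3 — Series Q: Q = ω₀L/R = 1.306e+04·0.002/50 = 0.5225.
Step 4 — Bandwidth: Δω = ω₀/Q = 2.5e+04 rad/s; BW = Δω/(2π) = 3979 Hz.

(a) f₀ = 2079 Hz  (b) Q = 0.5225  (c) BW = 3979 Hz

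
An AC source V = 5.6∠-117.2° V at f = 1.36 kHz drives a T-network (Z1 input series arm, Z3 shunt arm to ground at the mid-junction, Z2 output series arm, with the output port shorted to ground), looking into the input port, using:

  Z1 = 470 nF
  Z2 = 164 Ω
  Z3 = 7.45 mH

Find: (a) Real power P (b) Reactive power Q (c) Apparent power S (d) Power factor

Step 1 — Angular frequency: ω = 2π·f = 2π·1360 = 8545 rad/s.
Step 2 — Component impedances:
  Z1: Z = 1/(jωC) = -j/(ω·C) = 0 - j249 Ω
  Z2: Z = R = 164 Ω
  Z3: Z = jωL = j·8545·0.00745 = 0 + j63.66 Ω
Step 3 — With the output port shorted to ground, the output series arm Z2 runs from the junction to ground; the shunt arm Z3 also runs from the junction to ground. They appear in parallel: Z3 || Z2 = 21.48 + j55.32 Ω.
Step 4 — Series with input arm Z1: Z_in = Z1 + (Z3 || Z2) = 21.48 - j193.7 Ω = 194.9∠-83.7° Ω.
Step 5 — Source phasor: V = 5.6∠-117.2° V = -2.56 - j4.981 V.
Step 6 — Current: I = V / Z = 0.02396 - j0.01587 A = 0.02874∠-33.5° A.
Step 7 — Complex power: S = V·I* = 0.01774 - j0.16 VA.
Step 8 — Real power: P = Re(S) = 0.01774 W.
Step 9 — Reactive power: Q = Im(S) = -0.16 VAR.
Step 10 — Apparent power: |S| = 0.1609 VA.
Step 11 — Power factor: PF = P/|S| = 0.1102 (leading).

(a) P = 0.01774 W  (b) Q = -0.16 VAR  (c) S = 0.1609 VA  (d) PF = 0.1102 (leading)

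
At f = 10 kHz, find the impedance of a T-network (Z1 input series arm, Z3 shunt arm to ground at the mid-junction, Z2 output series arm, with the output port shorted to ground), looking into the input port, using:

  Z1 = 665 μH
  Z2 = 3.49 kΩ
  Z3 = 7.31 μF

Step 1 — Angular frequency: ω = 2π·f = 2π·1e+04 = 6.283e+04 rad/s.
Step 2 — Component impedances:
  Z1: Z = jωL = j·6.283e+04·0.000665 = 0 + j41.78 Ω
  Z2: Z = R = 3490 Ω
  Z3: Z = 1/(jωC) = -j/(ω·C) = 0 - j2.177 Ω
Step 3 — With the output port shorted to ground, the output series arm Z2 runs from the junction to ground; the shunt arm Z3 also runs from the junction to ground. They appear in parallel: Z3 || Z2 = 0.001358 - j2.177 Ω.
Step 4 — Series with input arm Z1: Z_in = Z1 + (Z3 || Z2) = 0.001358 + j39.61 Ω = 39.61∠90.0° Ω.

Z = 0.001358 + j39.61 Ω = 39.61∠90.0° Ω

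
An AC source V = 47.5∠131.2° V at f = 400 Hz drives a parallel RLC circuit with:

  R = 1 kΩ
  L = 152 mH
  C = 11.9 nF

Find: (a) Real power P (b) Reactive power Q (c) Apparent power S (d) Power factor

Step 1 — Angular frequency: ω = 2π·f = 2π·400 = 2513 rad/s.
Step 2 — Component impedances:
  R: Z = R = 1000 Ω
  L: Z = jωL = j·2513·0.152 = 0 + j382 Ω
  C: Z = 1/(jωC) = -j/(ω·C) = 0 - j3.344e+04 Ω
Step 3 — Parallel combination: 1/Z_total = 1/R + 1/L + 1/C; Z_total = 129.9 + j336.2 Ω = 360.5∠68.9° Ω.
Step 4 — Source phasor: V = 47.5∠131.2° V = -31.29 + j35.74 V.
Step 5 — Current: I = V / Z = 0.0612 + j0.1167 A = 0.1318∠62.3° A.
Step 6 — Complex power: S = V·I* = 2.256 + j5.839 VA.
Step 7 — Real power: P = Re(S) = 2.256 W.
Step 8 — Reactive power: Q = Im(S) = 5.839 VAR.
Step 9 — Apparent power: |S| = 6.259 VA.
Step 10 — Power factor: PF = P/|S| = 0.3605 (lagging).

(a) P = 2.256 W  (b) Q = 5.839 VAR  (c) S = 6.259 VA  (d) PF = 0.3605 (lagging)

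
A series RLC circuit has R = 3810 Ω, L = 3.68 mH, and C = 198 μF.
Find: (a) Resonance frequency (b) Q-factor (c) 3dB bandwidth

Step 1 — Resonance: ω₀ = 1/√(LC) = 1/√(0.00368·0.000198) = 1172 rad/s.
Step 2 — f₀ = ω₀/(2π) = 186.5 Hz.
Step 3 — Series Q: Q = ω₀L/R = 1172·0.00368/3810 = 0.001132.
Step 4 — Bandwidth: Δω = ω₀/Q = 1.035e+06 rad/s; BW = Δω/(2π) = 1.648e+05 Hz.

(a) f₀ = 186.5 Hz  (b) Q = 0.001132  (c) BW = 1.648e+05 Hz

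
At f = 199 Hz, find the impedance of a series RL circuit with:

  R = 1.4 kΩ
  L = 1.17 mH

Step 1 — Angular frequency: ω = 2π·f = 2π·199 = 1250 rad/s.
Step 2 — Component impedances:
  R: Z = R = 1400 Ω
  L: Z = jωL = j·1250·0.00117 = 0 + j1.463 Ω
Step 3 — Series combination: Z_total = R + L = 1400 + j1.463 Ω = 1400∠0.1° Ω.

Z = 1400 + j1.463 Ω = 1400∠0.1° Ω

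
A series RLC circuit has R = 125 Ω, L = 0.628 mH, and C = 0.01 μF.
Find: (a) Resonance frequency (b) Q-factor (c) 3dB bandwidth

Step 1 — Resonance: ω₀ = 1/√(LC) = 1/√(0.000628·1e-08) = 3.99e+05 rad/s.
Step 2 — f₀ = ω₀/(2π) = 6.351e+04 Hz.
Step 3 — Series Q: Q = ω₀L/R = 3.99e+05·0.000628/125 = 2.005.
Step 4 — Bandwidth: Δω = ω₀/Q = 1.99e+05 rad/s; BW = Δω/(2π) = 3.168e+04 Hz.

(a) f₀ = 6.351e+04 Hz  (b) Q = 2.005  (c) BW = 3.168e+04 Hz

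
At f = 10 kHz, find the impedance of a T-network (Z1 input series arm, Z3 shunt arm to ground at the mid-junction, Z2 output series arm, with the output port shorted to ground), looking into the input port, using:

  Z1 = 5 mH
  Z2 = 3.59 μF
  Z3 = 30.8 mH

Step 1 — Angular frequency: ω = 2π·f = 2π·1e+04 = 6.283e+04 rad/s.
Step 2 — Component impedances:
  Z1: Z = jωL = j·6.283e+04·0.005 = 0 + j314.2 Ω
  Z2: Z = 1/(jωC) = -j/(ω·C) = 0 - j4.433 Ω
  Z3: Z = jωL = j·6.283e+04·0.0308 = 0 + j1935 Ω
Step 3 — With the output port shorted to ground, the output series arm Z2 runs from the junction to ground; the shunt arm Z3 also runs from the junction to ground. They appear in parallel: Z3 || Z2 = 0 - j4.443 Ω.
Step 4 — Series with input arm Z1: Z_in = Z1 + (Z3 || Z2) = 0 + j309.7 Ω = 309.7∠90.0° Ω.

Z = 0 + j309.7 Ω = 309.7∠90.0° Ω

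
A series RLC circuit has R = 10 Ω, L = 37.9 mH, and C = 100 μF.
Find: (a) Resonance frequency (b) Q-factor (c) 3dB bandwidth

Step 1 — Resonance condition Im(Z)=0 gives ω₀ = 1/√(LC).
Step 2 — ω₀ = 1/√(0.0379·0.0001) = 513.7 rad/s.
Step 3 — f₀ = ω₀/(2π) = 81.75 Hz.
Step 4 — Series Q: Q = ω₀L/R = 513.7·0.0379/10 = 1.947.
Step 5 — 3dB bandwidth: Δω = ω₀/Q = 263.9 rad/s; BW = Δω/(2π) = 41.99 Hz.

(a) f₀ = 81.75 Hz  (b) Q = 1.947  (c) BW = 41.99 Hz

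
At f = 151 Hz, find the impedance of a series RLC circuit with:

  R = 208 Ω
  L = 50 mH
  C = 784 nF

Step 1 — Angular frequency: ω = 2π·f = 2π·151 = 948.8 rad/s.
Step 2 — Component impedances:
  R: Z = R = 208 Ω
  L: Z = jωL = j·948.8·0.05 = 0 + j47.44 Ω
  C: Z = 1/(jωC) = -j/(ω·C) = 0 - j1344 Ω
Step 3 — Series combination: Z_total = R + L + C = 208 - j1297 Ω = 1314∠-80.9° Ω.

Z = 208 - j1297 Ω = 1314∠-80.9° Ω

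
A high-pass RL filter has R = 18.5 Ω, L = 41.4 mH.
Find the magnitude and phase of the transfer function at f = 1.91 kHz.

Step 1 — Angular frequency: ω = 2π·1910 = 1.2e+04 rad/s.
Step 2 — Transfer function: H(jω) = jωL/(R + jωL).
Step 3 — Numerator jωL = j·496.8; denominator R + jωL = 18.5 + j496.8.
Step 4 — H = 0.9986 + j0.03718.
Step 5 — Magnitude: |H| = 0.9993 (-0.0 dB); phase: φ = 2.1°.

|H| = 0.9993 (-0.0 dB), φ = 2.1°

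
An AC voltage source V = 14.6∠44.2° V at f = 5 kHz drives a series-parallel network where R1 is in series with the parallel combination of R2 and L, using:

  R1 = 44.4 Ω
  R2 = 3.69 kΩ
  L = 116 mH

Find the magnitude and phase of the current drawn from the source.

Step 1 — Angular frequency: ω = 2π·f = 2π·5000 = 3.142e+04 rad/s.
Step 2 — Component impedances:
  R1: Z = R = 44.4 Ω
  R2: Z = R = 3690 Ω
  L: Z = jωL = j·3.142e+04·0.116 = 0 + j3644 Ω
Step 3 — Parallel branch: R2 || L = 1/(1/R2 + 1/L) = 1822 + j1845 Ω.
Step 4 — Series with R1: Z_total = R1 + (R2 || L) = 1866 + j1845 Ω = 2624∠44.7° Ω.
Step 5 — Source phasor: V = 14.6∠44.2° V = 10.47 + j10.18 V.
Step 6 — Ohm's law: I = V / Z_total = (10.47 + j10.18) / (1866 + j1845) = 0.005563 - j4.541e-05 A.
Step 7 — Convert to polar: |I| = 0.005563 A, ∠I = -0.5°.

I = 0.005563∠-0.5° A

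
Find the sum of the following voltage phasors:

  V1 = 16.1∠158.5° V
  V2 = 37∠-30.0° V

Step 1 — Convert each phasor to rectangular form:
  V1 = 16.1·(cos(158.5°) + j·sin(158.5°)) = -14.98 + j5.901 V
  V2 = 37·(cos(-30.0°) + j·sin(-30.0°)) = 32.04 - j18.5 V
Step 2 — Sum components: V_total = 17.06 - j12.6 V.
Step 3 — Convert to polar: |V_total| = 21.21 V, ∠V_total = -36.4°.

V_total = 21.21∠-36.4° V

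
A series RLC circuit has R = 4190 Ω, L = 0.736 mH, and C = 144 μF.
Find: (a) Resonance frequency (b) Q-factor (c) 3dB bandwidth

Step 1 — Resonance: ω₀ = 1/√(LC) = 1/√(0.000736·0.000144) = 3072 rad/s.
Step 2 — f₀ = ω₀/(2π) = 488.9 Hz.
Step 3 — Series Q: Q = ω₀L/R = 3072·0.000736/4190 = 0.0005396.
Step 4 — Bandwidth: Δω = ω₀/Q = 5.693e+06 rad/s; BW = Δω/(2π) = 9.061e+05 Hz.

(a) f₀ = 488.9 Hz  (b) Q = 0.0005396  (c) BW = 9.061e+05 Hz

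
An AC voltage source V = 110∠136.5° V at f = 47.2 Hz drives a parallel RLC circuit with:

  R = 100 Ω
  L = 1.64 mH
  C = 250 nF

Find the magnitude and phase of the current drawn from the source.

Step 1 — Angular frequency: ω = 2π·f = 2π·47.2 = 296.6 rad/s.
Step 2 — Component impedances:
  R: Z = R = 100 Ω
  L: Z = jωL = j·296.6·0.00164 = 0 + j0.4864 Ω
  C: Z = 1/(jωC) = -j/(ω·C) = 0 - j1.349e+04 Ω
Step 3 — Parallel combination: 1/Z_total = 1/R + 1/L + 1/C; Z_total = 0.002366 + j0.4864 Ω = 0.4864∠89.7° Ω.
Step 4 — Source phasor: V = 110∠136.5° V = -79.79 + j75.72 V.
Step 5 — Ohm's law: I = V / Z_total = (-79.79 + j75.72) / (0.002366 + j0.4864) = 154.9 + j164.8 A.
Step 6 — Convert to polar: |I| = 226.2 A, ∠I = 46.8°.

I = 226.2∠46.8° A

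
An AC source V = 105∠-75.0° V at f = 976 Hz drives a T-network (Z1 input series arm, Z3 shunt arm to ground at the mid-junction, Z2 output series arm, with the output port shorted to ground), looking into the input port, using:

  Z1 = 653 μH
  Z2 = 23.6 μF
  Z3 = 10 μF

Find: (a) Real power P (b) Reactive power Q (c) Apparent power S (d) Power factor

Step 1 — Angular frequency: ω = 2π·f = 2π·976 = 6132 rad/s.
Step 2 — Component impedances:
  Z1: Z = jωL = j·6132·0.000653 = 0 + j4.004 Ω
  Z2: Z = 1/(jωC) = -j/(ω·C) = 0 - j6.91 Ω
  Z3: Z = 1/(jωC) = -j/(ω·C) = 0 - j16.31 Ω
Step 3 — With the output port shorted to ground, the output series arm Z2 runs from the junction to ground; the shunt arm Z3 also runs from the junction to ground. They appear in parallel: Z3 || Z2 = 0 - j4.853 Ω.
Step 4 — Series with input arm Z1: Z_in = Z1 + (Z3 || Z2) = 0 - j0.8488 Ω = 0.8488∠-90.0° Ω.
Step 5 — Source phasor: V = 105∠-75.0° V = 27.18 - j101.4 V.
Step 6 — Current: I = V / Z = 119.5 + j32.02 A = 123.7∠15.0° A.
Step 7 — Complex power: S = V·I* = 0 - j1.299e+04 VA.
Step 8 — Real power: P = Re(S) = 0 W.
Step 9 — Reactive power: Q = Im(S) = -1.299e+04 VAR.
Step 10 — Apparent power: |S| = 1.299e+04 VA.
Step 11 — Power factor: PF = P/|S| = 0 (leading).

(a) P = 0 W  (b) Q = -1.299e+04 VAR  (c) S = 1.299e+04 VA  (d) PF = 0 (leading)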